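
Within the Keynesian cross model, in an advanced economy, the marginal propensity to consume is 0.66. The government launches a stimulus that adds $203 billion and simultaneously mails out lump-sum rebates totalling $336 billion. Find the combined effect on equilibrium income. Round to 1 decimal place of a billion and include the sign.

Expenditure multiplier = 1/(1 − MPC) = 1/(1 − 0.66) = 1/0.34 ≈ 2.941.
ΔG contributes k·ΔG = (+$203 billion) / 0.34 ≈ +$597.1 billion.
ΔT of −$336 billion changes first-round spending by −c·ΔT = +$221.76 billion, contributing k·(−c·ΔT) = (+$221.76 billion) / 0.34 ≈ +$652.2 billion.
Net ΔY = k(ΔG − c·ΔT) = (+$424.76 billion) / 0.34 ≈ +$1,249.3 billion.

+$1,249.3 billion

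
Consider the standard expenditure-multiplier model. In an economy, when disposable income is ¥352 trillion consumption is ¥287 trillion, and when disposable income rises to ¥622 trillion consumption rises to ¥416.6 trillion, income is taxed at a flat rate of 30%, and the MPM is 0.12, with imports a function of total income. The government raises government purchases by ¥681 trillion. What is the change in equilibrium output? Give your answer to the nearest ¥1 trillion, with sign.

MPC = ΔC/ΔYd = (416.6 − 287)/(622 − 352) = 129.6/270 = 0.48.
Spending multiplier = 1/(1 − c(1−t) + m) = 1/(1 − 0.48×0.7 + 0.12) = 1/0.784 ≈ 1.276.
ΔY = k × ΔG = (+¥681 trillion) / 0.784 ≈ +¥869 trillion.

+¥869 trillion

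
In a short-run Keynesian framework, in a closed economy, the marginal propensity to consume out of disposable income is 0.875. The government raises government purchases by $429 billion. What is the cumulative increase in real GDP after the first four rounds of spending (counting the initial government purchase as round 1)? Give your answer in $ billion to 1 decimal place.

Round 1 adds ΔG = $429 billion; each later round is MPC = 0.875 times the previous.
After 4 rounds: 429 + 375.375 + 328.453125 + 287.396484375 = ΔG·(1 − c^4)/(1 − c) = 429 × (1 − 0.586181640625)/0.125 ≈ $1,420.2 billion.

$1,420.2 billion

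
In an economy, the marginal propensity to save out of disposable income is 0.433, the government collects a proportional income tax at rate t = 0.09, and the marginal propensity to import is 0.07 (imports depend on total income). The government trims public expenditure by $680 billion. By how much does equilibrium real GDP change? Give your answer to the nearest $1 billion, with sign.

MPC = 1 − MPS = 1 − 0.433 = 0.567.
Government-spending multiplier = 1/(1 − c(1−t) + m) = 1/(1 − 0.567×0.91 + 0.07) = 1/0.55403 ≈ 1.805.
ΔY = k × ΔG = (−$680 billion) / 0.55403 ≈ −$1,227 billion.

−$1,227 billion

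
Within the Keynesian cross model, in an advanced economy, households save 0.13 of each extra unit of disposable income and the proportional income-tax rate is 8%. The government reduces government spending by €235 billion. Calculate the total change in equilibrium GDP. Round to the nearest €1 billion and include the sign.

MPC = 1 − MPS = 1 − 0.13 = 0.87.
Spending multiplier = 1/(1 − c(1−t)) = 1/(1 − 0.87×0.92) = 1/0.1996 ≈ 5.01.
ΔY = k × ΔG = (−€235 billion) / 0.1996 ≈ −€1,177 billion.

−€1,177 billion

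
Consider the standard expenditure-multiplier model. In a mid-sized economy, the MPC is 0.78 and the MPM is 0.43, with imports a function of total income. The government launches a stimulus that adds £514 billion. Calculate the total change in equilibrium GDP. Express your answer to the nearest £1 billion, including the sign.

+£791 billion

Expenditure multiplier = 1/(1 − c + m) = 1/(1 − 0.78 + 0.43) = 1/0.65 ≈ 1.538.
ΔY = k × ΔG = (+£514 billion) / 0.65 ≈ +£791 billion.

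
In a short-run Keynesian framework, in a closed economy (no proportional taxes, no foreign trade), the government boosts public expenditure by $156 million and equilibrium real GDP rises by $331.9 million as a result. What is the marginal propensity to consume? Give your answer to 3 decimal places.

Implied spending multiplier k = ΔY/ΔG = 331.9/156 ≈ 2.1276.
Since k = 1/(1 − MPC), MPC = 1 − 1/k = 1 − ΔG/ΔY = 1 − 156/331.9 ≈ 0.530.

0.530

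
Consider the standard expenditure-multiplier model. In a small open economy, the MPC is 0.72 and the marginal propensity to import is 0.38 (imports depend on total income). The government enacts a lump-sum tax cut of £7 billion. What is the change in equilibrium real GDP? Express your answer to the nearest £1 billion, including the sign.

A lump-sum tax change of −£7 billion shifts disposable income by +£7 billion; first-round consumption changes by −c × ΔT = −0.72 × (−£7 billion) = +£5.04 billion.
Expenditure multiplier = 1/(1 − c + m) = 1/(1 − 0.72 + 0.38) = 1/0.66 ≈ 1.515.
The tax multiplier is −c × k ≈ −1.091, so ΔY = k × (−c·ΔT) = (+£5.04 billion) / 0.66 ≈ +£8 billion.

+£8 billion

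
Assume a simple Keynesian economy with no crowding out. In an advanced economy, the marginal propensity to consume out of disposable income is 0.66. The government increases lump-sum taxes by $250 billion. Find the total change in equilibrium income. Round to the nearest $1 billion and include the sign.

A lump-sum tax change of +$250 billion shifts disposable income by −$250 billion; first-round consumption changes by −c × ΔT = −0.66 × (+$250 billion) = −$165 billion.
Expenditure multiplier = 1/(1 − MPC) = 1/(1 − 0.66) = 1/0.34 ≈ 2.941.
The tax multiplier is −c × k ≈ −1.941, so ΔY = k × (−c·ΔT) = (−$165 billion) / 0.34 ≈ −$485 billion.

−$485 billion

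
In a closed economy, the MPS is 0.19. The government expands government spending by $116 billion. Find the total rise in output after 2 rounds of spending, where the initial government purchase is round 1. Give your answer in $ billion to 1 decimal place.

$210.0 billion

MPC = 1 − MPS = 1 − 0.19 = 0.81.
Round 1 adds ΔG = $116 billion; each later round is MPC = 0.81 times the previous.
After 2 rounds: 116 + 93.96 = ΔG·(1 − c^2)/(1 − c) = 116 × (1 − 0.6561)/0.19 ≈ $210 billion.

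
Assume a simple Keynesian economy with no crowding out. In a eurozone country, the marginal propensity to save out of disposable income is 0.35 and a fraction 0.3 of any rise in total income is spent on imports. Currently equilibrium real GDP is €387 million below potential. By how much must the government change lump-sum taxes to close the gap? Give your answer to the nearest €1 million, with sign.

−€387 million

MPC = 1 − MPS = 1 − 0.35 = 0.65.
Spending multiplier = 1/(1 − c + m) = 1/(1 − 0.65 + 0.3) = 1/0.65 ≈ 1.538.
Tax multiplier = −c·k = −0.65/0.65 = −1. Need ΔY = +€387 million, so ΔT = ΔY/(−c·k) = −(+€387 million) × 0.65 / 0.65 = −€387 million.
The government should cut lump-sum taxes by €387 million.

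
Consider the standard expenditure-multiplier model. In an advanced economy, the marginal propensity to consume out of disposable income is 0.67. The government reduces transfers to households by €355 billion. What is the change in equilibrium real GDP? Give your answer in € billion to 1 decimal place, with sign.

The transfer change shifts disposable income by −€355 billion, so first-round consumption changes by c·ΔTR = 0.67 × (−€355 billion) = −€237.85 billion.
Expenditure multiplier = 1/(1 − MPC) = 1/(1 − 0.67) = 1/0.33 ≈ 3.03.
The transfer multiplier is c × k ≈ 2.03, so ΔY = k × (c·ΔTR) = (−€237.85 billion) / 0.33 ≈ −€720.8 billion.

−€720.8 billion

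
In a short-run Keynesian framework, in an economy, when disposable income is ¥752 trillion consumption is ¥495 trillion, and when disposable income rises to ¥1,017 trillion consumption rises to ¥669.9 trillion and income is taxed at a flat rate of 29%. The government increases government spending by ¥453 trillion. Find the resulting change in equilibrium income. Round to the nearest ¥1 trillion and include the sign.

+¥852 trillion

MPC = ΔC/ΔYd = (669.9 − 495)/(1,017 − 752) = 174.9/265 = 0.66.
Government-spending multiplier = 1/(1 − c(1−t)) = 1/(1 − 0.66×0.71) = 1/0.5314 ≈ 1.882.
ΔY = k × ΔG = (+¥453 trillion) / 0.5314 ≈ +¥852 trillion.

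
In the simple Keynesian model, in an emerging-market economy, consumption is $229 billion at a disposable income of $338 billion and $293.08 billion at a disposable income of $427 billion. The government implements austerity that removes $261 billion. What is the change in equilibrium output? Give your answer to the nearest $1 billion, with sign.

−$932 billion

MPC = ΔC/ΔYd = (293.08 − 229)/(427 − 338) = 64.08/89 = 0.72.
Spending multiplier = 1/(1 − MPC) = 1/(1 − 0.72) = 1/0.28 ≈ 3.571.
ΔY = k × ΔG = (−$261 billion) / 0.28 ≈ −$932 billion.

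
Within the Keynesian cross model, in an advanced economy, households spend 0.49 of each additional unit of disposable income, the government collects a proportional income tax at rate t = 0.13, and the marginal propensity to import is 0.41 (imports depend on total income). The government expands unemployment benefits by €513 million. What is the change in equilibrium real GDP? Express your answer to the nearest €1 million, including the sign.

The transfer change shifts disposable income by +€513 million, so first-round consumption changes by c·ΔTR = 0.49 × (+€513 million) = +€251.37 million.
Expenditure multiplier = 1/(1 − c(1−t) + m) = 1/(1 − 0.49×0.87 + 0.41) = 1/0.9837 ≈ 1.017.
The transfer multiplier is c × k ≈ 0.498, so ΔY = k × (c·ΔTR) = (+€251.37 million) / 0.9837 ≈ +€256 million.

+€256 million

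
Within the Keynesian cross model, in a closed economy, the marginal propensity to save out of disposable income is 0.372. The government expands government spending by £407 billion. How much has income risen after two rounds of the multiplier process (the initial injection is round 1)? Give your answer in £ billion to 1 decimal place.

MPC = 1 − MPS = 1 − 0.372 = 0.628.
Round 1 adds ΔG = £407 billion; each later round is MPC = 0.628 times the previous.
After 2 rounds: 407 + 255.596 = ΔG·(1 − c^2)/(1 − c) = 407 × (1 − 0.394384)/0.372 ≈ £662.6 billion.

£662.6 billion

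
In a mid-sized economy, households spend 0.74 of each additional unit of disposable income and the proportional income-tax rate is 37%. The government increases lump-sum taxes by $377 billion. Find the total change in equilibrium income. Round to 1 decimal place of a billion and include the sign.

A lump-sum tax change of +$377 billion shifts disposable income by −$377 billion; first-round consumption changes by −c × ΔT = −0.74 × (+$377 billion) = −$278.98 billion.
Expenditure multiplier = 1/(1 − c(1−t)) = 1/(1 − 0.74×0.63) = 1/0.5338 ≈ 1.873.
The tax multiplier is −c × k ≈ −1.386, so ΔY = k × (−c·ΔT) = (−$278.98 billion) / 0.5338 ≈ −$522.6 billion.

−$522.6 billion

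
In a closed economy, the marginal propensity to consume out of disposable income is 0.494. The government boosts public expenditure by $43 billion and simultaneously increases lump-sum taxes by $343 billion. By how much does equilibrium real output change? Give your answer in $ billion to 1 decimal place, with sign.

Expenditure multiplier = 1/(1 − MPC) = 1/(1 − 0.494) = 1/0.506 ≈ 1.976.
ΔG contributes k·ΔG = (+$43 billion) / 0.506 ≈ +$85 billion.
ΔT of +$343 billion changes first-round spending by −c·ΔT = −$169.442 billion, contributing k·(−c·ΔT) = (−$169.442 billion) / 0.506 ≈ −$334.9 billion.
Net ΔY = k(ΔG − c·ΔT) = (−$126.442 billion) / 0.506 ≈ −$249.9 billion.

−$249.9 billion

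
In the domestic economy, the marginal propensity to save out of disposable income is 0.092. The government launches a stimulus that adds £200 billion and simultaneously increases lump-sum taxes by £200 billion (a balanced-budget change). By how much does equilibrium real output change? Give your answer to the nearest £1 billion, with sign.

+£200 billion

MPC = 1 − MPS = 1 − 0.092 = 0.908.
Expenditure multiplier = 1/(1 − MPC) = 1/(1 − 0.908) = 1/0.092 ≈ 10.87.
ΔG contributes k·ΔG = (+£200 billion) / 0.092 ≈ +£2,173.9 billion.
ΔT of +£200 billion changes first-round spending by −c·ΔT = −£181.6 billion, contributing k·(−c·ΔT) = (−£181.6 billion) / 0.092 ≈ −£1,973.9 billion.
With ΔG = ΔT and no other leakages, the balanced-budget multiplier is 1, so ΔY = ΔG = +£200 billion.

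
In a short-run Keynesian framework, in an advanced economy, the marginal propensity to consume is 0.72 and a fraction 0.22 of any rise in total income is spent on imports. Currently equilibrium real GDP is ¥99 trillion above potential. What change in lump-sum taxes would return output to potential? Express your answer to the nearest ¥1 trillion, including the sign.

+¥69 trillion

Spending multiplier = 1/(1 − c + m) = 1/(1 − 0.72 + 0.22) = 1/0.5 = 2.
Tax multiplier = −c·k = −0.72/0.5 = −1.44. Need ΔY = −¥99 trillion, so ΔT = ΔY/(−c·k) = −(−¥99 trillion) × 0.5 / 0.72 ≈ +¥69 trillion.
The government should raise lump-sum taxes by ¥69 trillion.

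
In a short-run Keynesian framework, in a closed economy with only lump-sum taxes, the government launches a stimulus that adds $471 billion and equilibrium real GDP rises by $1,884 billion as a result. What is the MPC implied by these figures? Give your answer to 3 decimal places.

0.750

Implied spending multiplier k = ΔY/ΔG = 1,884/471 = 4.
Since k = 1/(1 − MPC), MPC = 1 − 1/k = 1 − ΔG/ΔY = 1 − 471/1,884 = 0.750.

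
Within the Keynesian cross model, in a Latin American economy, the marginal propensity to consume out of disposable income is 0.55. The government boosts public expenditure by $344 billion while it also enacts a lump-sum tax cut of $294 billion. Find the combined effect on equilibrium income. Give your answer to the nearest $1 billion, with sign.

Expenditure multiplier = 1/(1 − MPC) = 1/(1 − 0.55) = 1/0.45 ≈ 2.222.
ΔG contributes k·ΔG = (+$344 billion) / 0.45 ≈ +$764.4 billion.
ΔT of −$294 billion changes first-round spending by −c·ΔT = +$161.7 billion, contributing k·(−c·ΔT) = (+$161.7 billion) / 0.45 ≈ +$359.3 billion.
Net ΔY = k(ΔG − c·ΔT) = (+$505.7 billion) / 0.45 ≈ +$1,124 billion.

+$1,124 billion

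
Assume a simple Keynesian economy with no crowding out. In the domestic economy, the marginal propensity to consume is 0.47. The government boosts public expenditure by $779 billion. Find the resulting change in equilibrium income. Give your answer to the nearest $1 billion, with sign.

Spending multiplier = 1/(1 − MPC) = 1/(1 − 0.47) = 1/0.53 ≈ 1.887.
ΔY = k × ΔG = (+$779 billion) / 0.53 ≈ +$1,470 billion.

+$1,470 billion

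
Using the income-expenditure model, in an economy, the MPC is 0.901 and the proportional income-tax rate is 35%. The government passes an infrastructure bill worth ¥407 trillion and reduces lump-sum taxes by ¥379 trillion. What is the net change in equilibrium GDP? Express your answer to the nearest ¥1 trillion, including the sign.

Expenditure multiplier = 1/(1 − c(1−t)) = 1/(1 − 0.901×0.65) = 1/0.41435 ≈ 2.413.
ΔG contributes k·ΔG = (+¥407 trillion) / 0.41435 ≈ +¥982.3 trillion.
ΔT of −¥379 trillion changes first-round spending by −c·ΔT = +¥341.479 trillion, contributing k·(−c·ΔT) = (+¥341.479 trillion) / 0.41435 ≈ +¥824.1 trillion.
Net ΔY = k(ΔG − c·ΔT) = (+¥748.479 trillion) / 0.41435 ≈ +¥1,806 trillion.

+¥1,806 trillion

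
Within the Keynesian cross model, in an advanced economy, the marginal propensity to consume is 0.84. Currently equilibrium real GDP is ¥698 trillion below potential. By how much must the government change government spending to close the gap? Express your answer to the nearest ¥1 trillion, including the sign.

Spending multiplier = 1/(1 − MPC) = 1/(1 − 0.84) = 1/0.16 = 6.25.
Need ΔY = +¥698 trillion, so ΔG = ΔY/k = (+¥698 trillion) × 0.16 ≈ +¥112 trillion.
The government should increase government spending by ¥112 trillion.

+¥112 trillion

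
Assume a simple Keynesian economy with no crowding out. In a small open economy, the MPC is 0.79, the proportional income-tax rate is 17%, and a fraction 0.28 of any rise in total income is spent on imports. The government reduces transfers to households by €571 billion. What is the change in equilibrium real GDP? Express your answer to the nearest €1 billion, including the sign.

−€723 billion

The transfer change shifts disposable income by −€571 billion, so first-round consumption changes by c·ΔTR = 0.79 × (−€571 billion) = −€451.09 billion.
Expenditure multiplier = 1/(1 − c(1−t) + m) = 1/(1 − 0.79×0.83 + 0.28) = 1/0.6243 ≈ 1.602.
The transfer multiplier is c × k ≈ 1.265, so ΔY = k × (c·ΔTR) = (−€451.09 billion) / 0.6243 ≈ −€723 billion.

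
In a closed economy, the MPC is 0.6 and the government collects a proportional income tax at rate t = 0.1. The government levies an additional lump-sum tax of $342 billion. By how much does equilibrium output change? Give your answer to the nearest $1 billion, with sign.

A lump-sum tax change of +$342 billion shifts disposable income by −$342 billion; first-round consumption changes by −c × ΔT = −0.6 × (+$342 billion) = −$205.2 billion.
Expenditure multiplier = 1/(1 − c(1−t)) = 1/(1 − 0.6×0.9) = 1/0.46 ≈ 2.174.
The tax multiplier is −c × k ≈ −1.304, so ΔY = k × (−c·ΔT) = (−$205.2 billion) / 0.46 ≈ −$446 billion.

−$446 billion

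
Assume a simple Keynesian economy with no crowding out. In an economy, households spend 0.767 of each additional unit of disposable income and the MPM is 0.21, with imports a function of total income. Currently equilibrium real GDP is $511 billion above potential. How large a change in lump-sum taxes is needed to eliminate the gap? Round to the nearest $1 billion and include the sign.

+$295 billion

Spending multiplier = 1/(1 − c + m) = 1/(1 − 0.767 + 0.21) = 1/0.443 ≈ 2.257.
Tax multiplier = −c·k = −0.767/0.443 ≈ −1.731. Need ΔY = −$511 billion, so ΔT = ΔY/(−c·k) = −(−$511 billion) × 0.443 / 0.767 ≈ +$295 billion.
The government should raise lump-sum taxes by $295 billion.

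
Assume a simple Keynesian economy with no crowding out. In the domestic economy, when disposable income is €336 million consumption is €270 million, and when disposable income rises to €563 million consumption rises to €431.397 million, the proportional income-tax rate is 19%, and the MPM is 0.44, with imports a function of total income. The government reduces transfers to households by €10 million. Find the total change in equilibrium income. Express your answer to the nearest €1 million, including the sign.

MPC = ΔC/ΔYd = (431.397 − 270)/(563 − 336) = 161.397/227 = 0.711.
The transfer change shifts disposable income by −€10 million, so first-round consumption changes by c·ΔTR = 0.711 × (−€10 million) = −€7.11 million.
Expenditure multiplier = 1/(1 − c(1−t) + m) = 1/(1 − 0.711×0.81 + 0.44) = 1/0.86409 ≈ 1.157.
The transfer multiplier is c × k ≈ 0.823, so ΔY = k × (c·ΔTR) = (−€7.11 million) / 0.86409 ≈ −€8 million.

−€8 million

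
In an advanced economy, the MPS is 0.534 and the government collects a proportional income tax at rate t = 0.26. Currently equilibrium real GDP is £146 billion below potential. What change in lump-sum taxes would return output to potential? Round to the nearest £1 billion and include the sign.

MPC = 1 − MPS = 1 − 0.534 = 0.466.
Spending multiplier = 1/(1 − c(1−t)) = 1/(1 − 0.466×0.74) = 1/0.65516 ≈ 1.526.
Tax multiplier = −c·k = −0.466/0.65516 ≈ −0.711. Need ΔY = +£146 billion, so ΔT = ΔY/(−c·k) = −(+£146 billion) × 0.65516 / 0.466 ≈ −£205 billion.
The government should cut lump-sum taxes by £205 billion.

−£205 billion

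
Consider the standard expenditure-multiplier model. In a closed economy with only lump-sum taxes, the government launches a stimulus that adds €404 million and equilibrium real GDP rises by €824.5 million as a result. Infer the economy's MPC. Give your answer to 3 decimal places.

Implied spending multiplier k = ΔY/ΔG = 824.5/404 ≈ 2.0408.
Since k = 1/(1 − MPC), MPC = 1 − 1/k = 1 − ΔG/ΔY = 1 − 404/824.5 ≈ 0.510.

0.510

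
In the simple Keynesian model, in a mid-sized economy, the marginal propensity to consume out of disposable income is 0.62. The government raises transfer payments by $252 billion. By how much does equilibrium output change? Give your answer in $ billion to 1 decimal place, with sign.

The transfer change shifts disposable income by +$252 billion, so first-round consumption changes by c·ΔTR = 0.62 × (+$252 billion) = +$156.24 billion.
Expenditure multiplier = 1/(1 − MPC) = 1/(1 − 0.62) = 1/0.38 ≈ 2.632.
The transfer multiplier is c × k ≈ 1.632, so ΔY = k × (c·ΔTR) = (+$156.24 billion) / 0.38 ≈ +$411.2 billion.

+$411.2 billion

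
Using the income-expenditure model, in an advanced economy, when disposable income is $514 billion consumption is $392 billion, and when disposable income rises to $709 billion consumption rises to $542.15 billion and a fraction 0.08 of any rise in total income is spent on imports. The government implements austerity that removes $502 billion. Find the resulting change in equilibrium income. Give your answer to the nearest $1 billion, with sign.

MPC = ΔC/ΔYd = (542.15 − 392)/(709 − 514) = 150.15/195 = 0.77.
Expenditure multiplier = 1/(1 − c + m) = 1/(1 − 0.77 + 0.08) = 1/0.31 ≈ 3.226.
ΔY = k × ΔG = (−$502 billion) / 0.31 ≈ −$1,619 billion.

−$1,619 billion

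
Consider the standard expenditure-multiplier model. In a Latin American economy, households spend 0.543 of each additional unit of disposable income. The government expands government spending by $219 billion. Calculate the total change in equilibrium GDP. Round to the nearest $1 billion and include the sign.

Government-spending multiplier = 1/(1 − MPC) = 1/(1 − 0.543) = 1/0.457 ≈ 2.188.
ΔY = k × ΔG = (+$219 billion) / 0.457 ≈ +$479 billion.

+$479 billion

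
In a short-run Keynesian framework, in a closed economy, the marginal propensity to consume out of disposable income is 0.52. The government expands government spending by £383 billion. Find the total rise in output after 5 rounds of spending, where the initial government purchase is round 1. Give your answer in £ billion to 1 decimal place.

Round 1 adds ΔG = £383 billion; each later round is MPC = 0.52 times the previous.
After 5 rounds: 383 + 199.16 + 103.5632 + 53.852864 + 28.00348928 = ΔG·(1 − c^5)/(1 − c) = 383 × (1 − 0.0380204032)/0.48 ≈ £767.6 billion.

£767.6 billion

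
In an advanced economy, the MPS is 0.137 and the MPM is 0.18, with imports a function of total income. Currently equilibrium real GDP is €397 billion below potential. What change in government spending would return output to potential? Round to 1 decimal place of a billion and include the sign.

+€125.8 billion

MPC = 1 − MPS = 1 − 0.137 = 0.863.
Spending multiplier = 1/(1 − c + m) = 1/(1 − 0.863 + 0.18) = 1/0.317 ≈ 3.155.
Need ΔY = +€397 billion, so ΔG = ΔY/k = (+€397 billion) × 0.317 ≈ +€125.8 billion.
The government should increase government spending by €125.8 billion.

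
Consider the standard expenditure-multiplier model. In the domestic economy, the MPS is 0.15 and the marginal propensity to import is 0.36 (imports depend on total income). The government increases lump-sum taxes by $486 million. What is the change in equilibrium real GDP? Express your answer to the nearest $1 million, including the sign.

−$810 million

MPC = 1 − MPS = 1 − 0.15 = 0.85.
A lump-sum tax change of +$486 million shifts disposable income by −$486 million; first-round consumption changes by −c × ΔT = −0.85 × (+$486 million) = −$413.1 million.
Expenditure multiplier = 1/(1 − c + m) = 1/(1 − 0.85 + 0.36) = 1/0.51 ≈ 1.961.
The tax multiplier is −c × k ≈ −1.667, so ΔY = k × (−c·ΔT) = (−$413.1 million) / 0.51 = −$810 million.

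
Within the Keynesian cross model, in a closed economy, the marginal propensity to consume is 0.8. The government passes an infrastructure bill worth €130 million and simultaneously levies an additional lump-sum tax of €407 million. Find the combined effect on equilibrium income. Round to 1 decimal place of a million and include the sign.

Expenditure multiplier = 1/(1 − MPC) = 1/(1 − 0.8) = 1/0.2 = 5.
ΔG contributes k·ΔG = (+€130 million) / 0.2 = +€650 million.
ΔT of +€407 million changes first-round spending by −c·ΔT = −€325.6 million, contributing k·(−c·ΔT) = (−€325.6 million) / 0.2 = −€1,628 million.
Net ΔY = k(ΔG − c·ΔT) = (−€195.6 million) / 0.2 = −€978 million.

−€978.0 million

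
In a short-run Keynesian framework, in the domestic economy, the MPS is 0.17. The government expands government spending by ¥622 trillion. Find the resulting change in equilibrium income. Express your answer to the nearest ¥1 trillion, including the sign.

+¥3,659 trillion

MPC = 1 − MPS = 1 − 0.17 = 0.83.
Government-spending multiplier = 1/(1 − MPC) = 1/(1 − 0.83) = 1/0.17 ≈ 5.882.
ΔY = k × ΔG = (+¥622 trillion) / 0.17 ≈ +¥3,659 trillion.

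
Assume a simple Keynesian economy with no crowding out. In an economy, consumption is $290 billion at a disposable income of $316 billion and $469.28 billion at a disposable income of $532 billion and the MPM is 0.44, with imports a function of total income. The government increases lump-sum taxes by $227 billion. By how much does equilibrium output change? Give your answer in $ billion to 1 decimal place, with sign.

MPC = ΔC/ΔYd = (469.28 − 290)/(532 − 316) = 179.28/216 = 0.83.
A lump-sum tax change of +$227 billion shifts disposable income by −$227 billion; first-round consumption changes by −c × ΔT = −0.83 × (+$227 billion) = −$188.41 billion.
Expenditure multiplier = 1/(1 − c + m) = 1/(1 − 0.83 + 0.44) = 1/0.61 ≈ 1.639.
The tax multiplier is −c × k ≈ −1.361, so ΔY = k × (−c·ΔT) = (−$188.41 billion) / 0.61 ≈ −$308.9 billion.

−$308.9 billion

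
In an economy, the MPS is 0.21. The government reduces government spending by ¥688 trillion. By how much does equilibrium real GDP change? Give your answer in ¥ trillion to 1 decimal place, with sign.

MPC = 1 − MPS = 1 − 0.21 = 0.79.
Expenditure multiplier = 1/(1 − MPC) = 1/(1 − 0.79) = 1/0.21 ≈ 4.762.
ΔY = k × ΔG = (−¥688 trillion) / 0.21 ≈ −¥3,276.2 trillion.

−¥3,276.2 trillion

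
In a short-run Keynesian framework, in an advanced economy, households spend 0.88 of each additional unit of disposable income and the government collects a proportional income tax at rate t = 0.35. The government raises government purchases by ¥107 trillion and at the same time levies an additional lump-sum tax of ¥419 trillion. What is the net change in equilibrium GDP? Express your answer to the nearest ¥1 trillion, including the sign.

−¥611 trillion

Expenditure multiplier = 1/(1 − c(1−t)) = 1/(1 − 0.88×0.65) = 1/0.428 ≈ 2.336.
ΔG contributes k·ΔG = (+¥107 trillion) / 0.428 = +¥250 trillion.
ΔT of +¥419 trillion changes first-round spending by −c·ΔT = −¥368.72 trillion, contributing k·(−c·ΔT) = (−¥368.72 trillion) / 0.428 ≈ −¥861.5 trillion.
Net ΔY = k(ΔG − c·ΔT) = (−¥261.72 trillion) / 0.428 ≈ −¥611 trillion.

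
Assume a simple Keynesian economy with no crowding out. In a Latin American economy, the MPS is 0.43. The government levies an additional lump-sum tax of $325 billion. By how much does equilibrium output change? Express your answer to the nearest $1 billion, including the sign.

−$431 billion

MPC = 1 − MPS = 1 − 0.43 = 0.57.
A lump-sum tax change of +$325 billion shifts disposable income by −$325 billion; first-round consumption changes by −c × ΔT = −0.57 × (+$325 billion) = −$185.25 billion.
Expenditure multiplier = 1/(1 − MPC) = 1/(1 − 0.57) = 1/0.43 ≈ 2.326.
The tax multiplier is −c × k ≈ −1.326, so ΔY = k × (−c·ΔT) = (−$185.25 billion) / 0.43 ≈ −$431 billion.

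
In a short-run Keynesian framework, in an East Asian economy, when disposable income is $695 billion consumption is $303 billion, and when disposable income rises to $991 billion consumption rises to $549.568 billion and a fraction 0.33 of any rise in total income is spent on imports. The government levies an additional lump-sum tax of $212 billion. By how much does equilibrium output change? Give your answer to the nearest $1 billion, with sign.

MPC = ΔC/ΔYd = (549.568 − 303)/(991 − 695) = 246.568/296 = 0.833.
A lump-sum tax change of +$212 billion shifts disposable income by −$212 billion; first-round consumption changes by −c × ΔT = −0.833 × (+$212 billion) = −$176.596 billion.
Expenditure multiplier = 1/(1 − c + m) = 1/(1 − 0.833 + 0.33) = 1/0.497 ≈ 2.012.
The tax multiplier is −c × k ≈ −1.676, so ΔY = k × (−c·ΔT) = (−$176.596 billion) / 0.497 ≈ −$355 billion.

−$355 billion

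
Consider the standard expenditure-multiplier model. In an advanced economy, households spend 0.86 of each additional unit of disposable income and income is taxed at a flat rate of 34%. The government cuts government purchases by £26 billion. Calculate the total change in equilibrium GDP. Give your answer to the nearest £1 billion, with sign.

Government-spending multiplier = 1/(1 − c(1−t)) = 1/(1 − 0.86×0.66) = 1/0.4324 ≈ 2.313.
ΔY = k × ΔG = (−£26 billion) / 0.4324 ≈ −£60 billion.

−£60 billion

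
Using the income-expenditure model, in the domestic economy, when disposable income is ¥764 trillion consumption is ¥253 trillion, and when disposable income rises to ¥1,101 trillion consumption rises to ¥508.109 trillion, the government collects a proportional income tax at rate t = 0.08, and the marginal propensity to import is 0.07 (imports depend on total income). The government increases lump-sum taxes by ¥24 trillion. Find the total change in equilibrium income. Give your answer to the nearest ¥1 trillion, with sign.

−¥49 trillion

MPC = ΔC/ΔYd = (508.109 − 253)/(1,101 − 764) = 255.109/337 = 0.757.
A lump-sum tax change of +¥24 trillion shifts disposable income by −¥24 trillion; first-round consumption changes by −c × ΔT = −0.757 × (+¥24 trillion) = −¥18.168 trillion.
Expenditure multiplier = 1/(1 − c(1−t) + m) = 1/(1 − 0.757×0.92 + 0.07) = 1/0.37356 ≈ 2.677.
The tax multiplier is −c × k ≈ −2.026, so ΔY = k × (−c·ΔT) = (−¥18.168 trillion) / 0.37356 ≈ −¥49 trillion.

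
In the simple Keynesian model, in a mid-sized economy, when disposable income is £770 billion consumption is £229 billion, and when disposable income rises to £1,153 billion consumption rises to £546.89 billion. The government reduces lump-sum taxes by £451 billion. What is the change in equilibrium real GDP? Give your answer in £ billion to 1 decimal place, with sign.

+£2,201.9 billion

MPC = ΔC/ΔYd = (546.89 − 229)/(1,153 − 770) = 317.89/383 = 0.83.
A lump-sum tax change of −£451 billion shifts disposable income by +£451 billion; first-round consumption changes by −c × ΔT = −0.83 × (−£451 billion) = +£374.33 billion.
Expenditure multiplier = 1/(1 − MPC) = 1/(1 − 0.83) = 1/0.17 ≈ 5.882.
The tax multiplier is −c × k ≈ −4.882, so ΔY = k × (−c·ΔT) = (+£374.33 billion) / 0.17 ≈ +£2,201.9 billion.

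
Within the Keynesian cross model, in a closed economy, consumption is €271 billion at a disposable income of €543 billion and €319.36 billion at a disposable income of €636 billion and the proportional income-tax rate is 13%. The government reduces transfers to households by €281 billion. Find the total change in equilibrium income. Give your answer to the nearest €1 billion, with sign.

MPC = ΔC/ΔYd = (319.36 − 271)/(636 − 543) = 48.36/93 = 0.52.
The transfer change shifts disposable income by −€281 billion, so first-round consumption changes by c·ΔTR = 0.52 × (−€281 billion) = −€146.12 billion.
Expenditure multiplier = 1/(1 − c(1−t)) = 1/(1 − 0.52×0.87) = 1/0.5476 ≈ 1.826.
The transfer multiplier is c × k ≈ 0.95, so ΔY = k × (c·ΔTR) = (−€146.12 billion) / 0.5476 ≈ −€267 billion.

−€267 billion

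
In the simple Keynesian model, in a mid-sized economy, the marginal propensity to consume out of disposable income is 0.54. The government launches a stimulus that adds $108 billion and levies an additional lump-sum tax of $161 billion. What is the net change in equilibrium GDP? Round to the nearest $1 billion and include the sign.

Expenditure multiplier = 1/(1 − MPC) = 1/(1 − 0.54) = 1/0.46 ≈ 2.174.
ΔG contributes k·ΔG = (+$108 billion) / 0.46 ≈ +$234.8 billion.
ΔT of +$161 billion changes first-round spending by −c·ΔT = −$86.94 billion, contributing k·(−c·ΔT) = (−$86.94 billion) / 0.46 = −$189 billion.
Net ΔY = k(ΔG − c·ΔT) = (+$21.06 billion) / 0.46 ≈ +$46 billion.

+$46 billion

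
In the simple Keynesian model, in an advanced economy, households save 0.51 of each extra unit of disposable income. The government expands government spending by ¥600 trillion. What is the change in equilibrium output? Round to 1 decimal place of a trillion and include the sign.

+¥1,176.5 trillion

MPC = 1 − MPS = 1 − 0.51 = 0.49.
Government-spending multiplier = 1/(1 − MPC) = 1/(1 − 0.49) = 1/0.51 ≈ 1.961.
ΔY = k × ΔG = (+¥600 trillion) / 0.51 ≈ +¥1,176.5 trillion.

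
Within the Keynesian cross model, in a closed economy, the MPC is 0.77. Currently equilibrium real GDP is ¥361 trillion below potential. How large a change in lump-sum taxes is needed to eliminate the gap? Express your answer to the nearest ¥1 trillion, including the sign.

Spending multiplier = 1/(1 − MPC) = 1/(1 − 0.77) = 1/0.23 ≈ 4.348.
Tax multiplier = −c·k = −0.77/0.23 ≈ −3.348. Need ΔY = +¥361 trillion, so ΔT = ΔY/(−c·k) = −(+¥361 trillion) × 0.23 / 0.77 ≈ −¥108 trillion.
The government should cut lump-sum taxes by ¥108 trillion.

−¥108 trillion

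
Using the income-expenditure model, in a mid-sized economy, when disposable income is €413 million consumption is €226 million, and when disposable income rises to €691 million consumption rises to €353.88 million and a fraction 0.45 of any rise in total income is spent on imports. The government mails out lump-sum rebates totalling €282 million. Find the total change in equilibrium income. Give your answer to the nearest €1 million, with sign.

MPC = ΔC/ΔYd = (353.88 − 226)/(691 − 413) = 127.88/278 = 0.46.
A lump-sum tax change of −€282 million shifts disposable income by +€282 million; first-round consumption changes by −c × ΔT = −0.46 × (−€282 million) = +€129.72 million.
Expenditure multiplier = 1/(1 − c + m) = 1/(1 − 0.46 + 0.45) = 1/0.99 ≈ 1.01.
The tax multiplier is −c × k ≈ −0.465, so ΔY = k × (−c·ΔT) = (+€129.72 million) / 0.99 ≈ +€131 million.

+€131 million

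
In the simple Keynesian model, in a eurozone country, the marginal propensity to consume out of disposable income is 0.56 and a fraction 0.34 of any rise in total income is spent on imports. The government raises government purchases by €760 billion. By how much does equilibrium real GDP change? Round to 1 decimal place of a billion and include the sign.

+€974.4 billion

Government-spending multiplier = 1/(1 − c + m) = 1/(1 − 0.56 + 0.34) = 1/0.78 ≈ 1.282.
ΔY = k × ΔG = (+€760 billion) / 0.78 ≈ +€974.4 billion.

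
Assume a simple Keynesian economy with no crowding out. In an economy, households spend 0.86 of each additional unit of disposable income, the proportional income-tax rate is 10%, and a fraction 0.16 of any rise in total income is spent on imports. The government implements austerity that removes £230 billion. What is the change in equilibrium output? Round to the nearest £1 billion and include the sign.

Government-spending multiplier = 1/(1 − c(1−t) + m) = 1/(1 − 0.86×0.9 + 0.16) = 1/0.386 ≈ 2.591.
ΔY = k × ΔG = (−£230 billion) / 0.386 ≈ −£596 billion.

−£596 billion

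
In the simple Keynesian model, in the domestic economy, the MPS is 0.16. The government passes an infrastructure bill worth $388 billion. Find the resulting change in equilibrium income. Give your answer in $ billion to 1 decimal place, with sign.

+$2,425.0 billion

MPC = 1 − MPS = 1 − 0.16 = 0.84.
Government-spending multiplier = 1/(1 − MPC) = 1/(1 − 0.84) = 1/0.16 = 6.25.
ΔY = k × ΔG = (+$388 billion) / 0.16 = +$2,425 billion.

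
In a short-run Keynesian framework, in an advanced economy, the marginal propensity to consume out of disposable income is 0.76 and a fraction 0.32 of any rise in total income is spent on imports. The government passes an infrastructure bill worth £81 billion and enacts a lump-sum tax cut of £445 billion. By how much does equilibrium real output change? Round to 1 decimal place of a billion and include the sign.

+£748.6 billion

Expenditure multiplier = 1/(1 − c + m) = 1/(1 − 0.76 + 0.32) = 1/0.56 ≈ 1.786.
ΔG contributes k·ΔG = (+£81 billion) / 0.56 ≈ +£144.6 billion.
ΔT of −£445 billion changes first-round spending by −c·ΔT = +£338.2 billion, contributing k·(−c·ΔT) = (+£338.2 billion) / 0.56 ≈ +£603.9 billion.
Net ΔY = k(ΔG − c·ΔT) = (+£419.2 billion) / 0.56 ≈ +£748.6 billion.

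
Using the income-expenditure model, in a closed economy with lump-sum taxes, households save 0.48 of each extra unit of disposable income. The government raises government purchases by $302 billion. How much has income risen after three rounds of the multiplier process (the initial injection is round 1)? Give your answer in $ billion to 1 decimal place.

$540.7 billion

MPC = 1 − MPS = 1 − 0.48 = 0.52.
Round 1 adds ΔG = $302 billion; each later round is MPC = 0.52 times the previous.
After 3 rounds: 302 + 157.04 + 81.6608 = ΔG·(1 − c^3)/(1 − c) = 302 × (1 − 0.140608)/0.48 ≈ $540.7 billion.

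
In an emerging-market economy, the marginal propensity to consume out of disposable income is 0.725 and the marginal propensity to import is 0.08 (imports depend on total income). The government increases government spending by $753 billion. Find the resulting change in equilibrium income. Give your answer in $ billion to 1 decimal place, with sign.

+$2,121.1 billion

Government-spending multiplier = 1/(1 − c + m) = 1/(1 − 0.725 + 0.08) = 1/0.355 ≈ 2.817.
ΔY = k × ΔG = (+$753 billion) / 0.355 ≈ +$2,121.1 billion.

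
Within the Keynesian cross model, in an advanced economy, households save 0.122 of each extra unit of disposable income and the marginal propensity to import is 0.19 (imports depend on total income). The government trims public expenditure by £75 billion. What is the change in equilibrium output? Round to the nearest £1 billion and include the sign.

MPC = 1 − MPS = 1 − 0.122 = 0.878.
Government-spending multiplier = 1/(1 − c + m) = 1/(1 − 0.878 + 0.19) = 1/0.312 ≈ 3.205.
ΔY = k × ΔG = (−£75 billion) / 0.312 ≈ −£240 billion.

−£240 billion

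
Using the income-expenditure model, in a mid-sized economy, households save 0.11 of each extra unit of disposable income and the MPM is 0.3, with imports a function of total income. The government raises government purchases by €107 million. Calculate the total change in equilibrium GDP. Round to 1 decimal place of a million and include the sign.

+€261.0 million

MPC = 1 − MPS = 1 − 0.11 = 0.89.
Government-spending multiplier = 1/(1 − c + m) = 1/(1 − 0.89 + 0.3) = 1/0.41 ≈ 2.439.
ΔY = k × ΔG = (+€107 million) / 0.41 ≈ +€261 million.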